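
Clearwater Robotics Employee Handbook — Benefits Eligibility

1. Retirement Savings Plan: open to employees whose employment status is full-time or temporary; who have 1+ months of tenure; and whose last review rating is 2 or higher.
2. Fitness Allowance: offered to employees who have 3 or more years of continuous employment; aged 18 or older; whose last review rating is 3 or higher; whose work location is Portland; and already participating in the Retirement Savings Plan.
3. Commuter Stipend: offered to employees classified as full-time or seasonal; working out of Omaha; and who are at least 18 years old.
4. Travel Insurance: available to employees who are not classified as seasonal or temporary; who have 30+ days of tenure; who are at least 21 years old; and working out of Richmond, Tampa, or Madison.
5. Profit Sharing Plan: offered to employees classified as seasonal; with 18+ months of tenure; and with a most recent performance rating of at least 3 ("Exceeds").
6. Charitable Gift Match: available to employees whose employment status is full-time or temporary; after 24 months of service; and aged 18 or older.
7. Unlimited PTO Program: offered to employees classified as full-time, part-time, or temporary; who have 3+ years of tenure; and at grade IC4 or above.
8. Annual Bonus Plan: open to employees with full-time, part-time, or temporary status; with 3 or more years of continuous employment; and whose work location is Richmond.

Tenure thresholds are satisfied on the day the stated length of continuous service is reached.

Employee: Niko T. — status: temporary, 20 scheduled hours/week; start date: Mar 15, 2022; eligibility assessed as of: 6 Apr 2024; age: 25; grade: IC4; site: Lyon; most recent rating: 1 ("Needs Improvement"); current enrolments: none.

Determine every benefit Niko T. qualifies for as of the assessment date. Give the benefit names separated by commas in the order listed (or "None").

Charitable Gift Match

Service from Mar 15, 2022 to 6 Apr 2024: 753 days.
Retirement Savings Plan — status temporary ✓; service 753 days ≥ 1 month (≈30 days) ✓; rating 1 < 2 ✗ → not eligible.
Fitness Allowance — service 753 days < 3 years (≈1095 days) ✗ → not eligible.
Commuter Stipend — status temporary ✗ (requires full-time or seasonal) → not eligible.
Travel Insurance — status temporary ✗ (excluded) → not eligible.
Profit Sharing Plan — status temporary ✗ (requires seasonal) → not eligible.
Charitable Gift Match — status temporary ✓; service 753 days ≥ 24 months (≈720 days) ✓; age 25 ≥ 18 ✓ → eligible.
Unlimited PTO Program — status temporary ✓; service 753 days < 3 years (≈1095 days) ✗ → not eligible.
Annual Bonus Plan — status temporary ✓; service 753 days < 3 years (≈1095 days) ✗ → not eligible.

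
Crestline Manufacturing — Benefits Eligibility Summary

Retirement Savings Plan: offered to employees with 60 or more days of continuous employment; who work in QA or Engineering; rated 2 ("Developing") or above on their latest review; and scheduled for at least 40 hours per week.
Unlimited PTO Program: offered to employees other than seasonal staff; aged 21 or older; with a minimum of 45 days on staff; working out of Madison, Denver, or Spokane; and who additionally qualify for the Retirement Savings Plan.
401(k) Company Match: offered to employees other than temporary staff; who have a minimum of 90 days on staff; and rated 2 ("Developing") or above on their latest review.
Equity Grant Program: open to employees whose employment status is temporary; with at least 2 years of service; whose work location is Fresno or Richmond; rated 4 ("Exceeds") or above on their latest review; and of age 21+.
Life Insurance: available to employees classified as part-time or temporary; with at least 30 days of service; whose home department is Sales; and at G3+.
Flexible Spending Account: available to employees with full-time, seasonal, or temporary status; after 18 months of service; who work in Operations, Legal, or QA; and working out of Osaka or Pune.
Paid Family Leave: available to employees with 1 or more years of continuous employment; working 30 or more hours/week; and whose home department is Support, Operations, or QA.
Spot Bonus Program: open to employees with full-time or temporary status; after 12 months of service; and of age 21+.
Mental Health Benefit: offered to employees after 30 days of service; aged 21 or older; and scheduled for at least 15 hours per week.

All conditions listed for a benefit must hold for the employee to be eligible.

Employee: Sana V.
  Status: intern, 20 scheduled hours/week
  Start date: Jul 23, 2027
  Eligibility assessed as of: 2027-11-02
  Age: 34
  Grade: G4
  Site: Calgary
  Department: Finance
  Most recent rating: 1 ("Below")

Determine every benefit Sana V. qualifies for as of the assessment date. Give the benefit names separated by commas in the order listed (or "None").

Service from Jul 23, 2027 to 2027-11-02: 102 days.
Retirement Savings Plan — service 102 days ≥ 60 days ✓; dept Finance ✗ → not eligible.
Unlimited PTO Program — status intern ✓ (not excluded); age 34 ≥ 21 ✓; service 102 days ≥ 45 days ✓; site Calgary ✗ (not Madison, Denver, or Spokane) → not eligible.
401(k) Company Match — status intern ✓ (not excluded); service 102 days ≥ 90 days ✓; rating 1 < 2 ✗ → not eligible.
Equity Grant Program — status intern ✗ (requires temporary) → not eligible.
Life Insurance — status intern ✗ (requires part-time or temporary) → not eligible.
Flexible Spending Account — status intern ✗ (requires full-time, seasonal, or temporary) → not eligible.
Paid Family Leave — service 102 days < 1 year (≈365 days) ✗ → not eligible.
Spot Bonus Program — status intern ✗ (requires full-time or temporary) → not eligible.
Mental Health Benefit — service 102 days ≥ 30 days ✓; age 34 ≥ 21 ✓; 20 hrs/wk ≥ 15 ✓ → eligible.

Mental Health Benefit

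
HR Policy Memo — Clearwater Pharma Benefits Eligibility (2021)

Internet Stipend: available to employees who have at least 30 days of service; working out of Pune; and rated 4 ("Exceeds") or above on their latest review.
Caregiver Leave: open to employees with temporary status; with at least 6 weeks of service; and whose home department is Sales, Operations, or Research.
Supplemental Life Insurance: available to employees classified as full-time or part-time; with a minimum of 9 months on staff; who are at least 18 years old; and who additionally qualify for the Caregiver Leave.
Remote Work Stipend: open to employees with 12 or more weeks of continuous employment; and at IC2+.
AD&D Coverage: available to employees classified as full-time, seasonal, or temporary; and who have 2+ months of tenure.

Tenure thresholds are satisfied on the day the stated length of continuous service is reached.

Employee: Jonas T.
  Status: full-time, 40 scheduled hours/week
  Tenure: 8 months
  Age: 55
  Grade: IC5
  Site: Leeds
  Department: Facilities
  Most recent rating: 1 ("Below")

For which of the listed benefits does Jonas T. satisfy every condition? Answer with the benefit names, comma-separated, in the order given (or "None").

Internet Stipend — service 8 months ≥ 30 days ✓; site Leeds ✗ (not Pune) → not eligible.
Caregiver Leave — status full-time ✗ (requires temporary) → not eligible.
Supplemental Life Insurance — status full-time ✓; service 8 months < 9 months ✗ → not eligible.
Remote Work Stipend — service 8 months ≥ 12 weeks (≈84 days) ✓; grade IC5 ≥ IC2 ✓ → eligible.
AD&D Coverage — status full-time ✓; service 8 months ≥ 2 months ✓ → eligible.

Remote Work Stipend, AD&D Coverage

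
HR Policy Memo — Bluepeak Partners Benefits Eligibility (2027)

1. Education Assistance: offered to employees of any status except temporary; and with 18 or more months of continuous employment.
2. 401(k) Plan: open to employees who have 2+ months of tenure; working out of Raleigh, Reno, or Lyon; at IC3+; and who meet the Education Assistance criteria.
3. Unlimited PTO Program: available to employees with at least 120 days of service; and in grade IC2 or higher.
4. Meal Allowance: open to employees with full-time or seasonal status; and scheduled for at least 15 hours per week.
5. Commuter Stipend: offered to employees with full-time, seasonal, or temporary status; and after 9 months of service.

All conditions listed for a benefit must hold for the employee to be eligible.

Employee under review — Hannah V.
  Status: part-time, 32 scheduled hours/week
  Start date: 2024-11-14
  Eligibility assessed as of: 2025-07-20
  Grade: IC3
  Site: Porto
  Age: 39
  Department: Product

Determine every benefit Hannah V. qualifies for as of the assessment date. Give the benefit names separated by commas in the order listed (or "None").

Service from 2024-11-14 to 2025-07-20: 248 days.
Education Assistance — status part-time ✓ (not excluded); service 248 days < 18 months (≈540 days) ✗ → not eligible.
401(k) Plan — service 248 days ≥ 2 months (≈60 days) ✓; site Porto ✗ (not Raleigh, Reno, or Lyon) → not eligible.
Unlimited PTO Program — service 248 days ≥ 120 days ✓; grade IC3 ≥ IC2 ✓ → eligible.
Meal Allowance — status part-time ✗ (requires full-time or seasonal) → not eligible.
Commuter Stipend — status part-time ✗ (requires full-time, seasonal, or temporary) → not eligible.

Unlimited PTO Program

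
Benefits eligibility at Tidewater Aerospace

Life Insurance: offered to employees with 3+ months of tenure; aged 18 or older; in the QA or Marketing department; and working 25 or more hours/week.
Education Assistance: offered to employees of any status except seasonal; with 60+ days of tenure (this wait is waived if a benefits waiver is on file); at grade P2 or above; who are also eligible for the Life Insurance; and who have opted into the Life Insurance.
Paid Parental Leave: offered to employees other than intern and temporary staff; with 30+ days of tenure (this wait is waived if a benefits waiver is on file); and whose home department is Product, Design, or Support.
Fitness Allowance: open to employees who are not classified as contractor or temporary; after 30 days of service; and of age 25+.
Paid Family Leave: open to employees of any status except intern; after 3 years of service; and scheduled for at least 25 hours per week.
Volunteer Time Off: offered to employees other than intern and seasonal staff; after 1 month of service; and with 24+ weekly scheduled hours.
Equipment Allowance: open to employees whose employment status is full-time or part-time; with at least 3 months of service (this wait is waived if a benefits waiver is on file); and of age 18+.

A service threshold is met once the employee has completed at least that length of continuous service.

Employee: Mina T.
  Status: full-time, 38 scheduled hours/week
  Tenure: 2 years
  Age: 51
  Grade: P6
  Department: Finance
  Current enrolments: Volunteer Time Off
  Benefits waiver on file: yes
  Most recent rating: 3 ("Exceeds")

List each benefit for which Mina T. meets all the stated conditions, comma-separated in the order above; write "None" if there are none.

Fitness Allowance, Volunteer Time Off, Equipment Allowance

Life Insurance — service 2 years ≥ 3 months (≈90 days) ✓; age 51 ≥ 18 ✓; dept Finance ✗ → not eligible.
Education Assistance — status full-time ✓ (not excluded); benefits waiver on file ✓; grade P6 ≥ P2 ✓; not eligible for Life Insurance ✗ → not eligible.
Paid Parental Leave — status full-time ✓ (not excluded); benefits waiver on file ✓; dept Finance ✗ → not eligible.
Fitness Allowance — status full-time ✓ (not excluded); service 2 years ≥ 30 days ✓; age 51 ≥ 25 ✓ → eligible.
Paid Family Leave — status full-time ✓ (not excluded); service 2 years < 3 years ✗ → not eligible.
Volunteer Time Off — status full-time ✓ (not excluded); service 2 years ≥ 1 month (≈30 days) ✓; 38 hrs/wk ≥ 24 ✓ → eligible.
Equipment Allowance — status full-time ✓; benefits waiver on file ✓; age 51 ≥ 18 ✓ → eligible.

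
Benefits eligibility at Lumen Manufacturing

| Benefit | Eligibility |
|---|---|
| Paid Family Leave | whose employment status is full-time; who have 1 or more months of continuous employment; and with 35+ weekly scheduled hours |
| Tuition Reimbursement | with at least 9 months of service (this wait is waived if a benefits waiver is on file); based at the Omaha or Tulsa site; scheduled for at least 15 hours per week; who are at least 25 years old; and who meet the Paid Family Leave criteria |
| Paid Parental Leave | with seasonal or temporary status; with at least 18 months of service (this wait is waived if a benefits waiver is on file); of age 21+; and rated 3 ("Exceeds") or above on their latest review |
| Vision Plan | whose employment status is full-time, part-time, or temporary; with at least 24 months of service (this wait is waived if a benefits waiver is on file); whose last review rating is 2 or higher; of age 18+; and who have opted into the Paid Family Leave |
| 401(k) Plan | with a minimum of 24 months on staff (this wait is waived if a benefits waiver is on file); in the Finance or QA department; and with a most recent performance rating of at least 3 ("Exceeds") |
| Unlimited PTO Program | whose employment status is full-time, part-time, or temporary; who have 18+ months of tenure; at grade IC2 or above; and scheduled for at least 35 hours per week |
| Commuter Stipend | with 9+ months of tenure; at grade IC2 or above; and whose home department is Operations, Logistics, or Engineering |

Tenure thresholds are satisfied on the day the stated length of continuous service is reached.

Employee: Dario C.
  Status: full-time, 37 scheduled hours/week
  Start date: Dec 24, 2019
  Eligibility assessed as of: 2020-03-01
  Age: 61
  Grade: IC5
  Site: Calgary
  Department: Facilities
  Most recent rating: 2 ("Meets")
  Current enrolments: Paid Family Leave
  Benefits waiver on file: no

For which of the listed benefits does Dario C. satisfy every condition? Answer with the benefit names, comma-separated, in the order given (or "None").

Service from Dec 24, 2019 to 2020-03-01: 68 days.
Paid Family Leave — status full-time ✓; service 68 days ≥ 1 month (≈30 days) ✓; 37 hrs/wk ≥ 35 ✓ → eligible.
Tuition Reimbursement — no waiver, service 68 days < 9 months (≈270 days) ✗ → not eligible.
Paid Parental Leave — status full-time ✗ (requires seasonal or temporary) → not eligible.
Vision Plan — status full-time ✓; no waiver, service 68 days < 24 months (≈720 days) ✗ → not eligible.
401(k) Plan — no waiver, service 68 days < 24 months (≈720 days) ✗ → not eligible.
Unlimited PTO Program — status full-time ✓; service 68 days < 18 months (≈540 days) ✗ → not eligible.
Commuter Stipend — service 68 days < 9 months (≈270 days) ✗ → not eligible.

Paid Family Leave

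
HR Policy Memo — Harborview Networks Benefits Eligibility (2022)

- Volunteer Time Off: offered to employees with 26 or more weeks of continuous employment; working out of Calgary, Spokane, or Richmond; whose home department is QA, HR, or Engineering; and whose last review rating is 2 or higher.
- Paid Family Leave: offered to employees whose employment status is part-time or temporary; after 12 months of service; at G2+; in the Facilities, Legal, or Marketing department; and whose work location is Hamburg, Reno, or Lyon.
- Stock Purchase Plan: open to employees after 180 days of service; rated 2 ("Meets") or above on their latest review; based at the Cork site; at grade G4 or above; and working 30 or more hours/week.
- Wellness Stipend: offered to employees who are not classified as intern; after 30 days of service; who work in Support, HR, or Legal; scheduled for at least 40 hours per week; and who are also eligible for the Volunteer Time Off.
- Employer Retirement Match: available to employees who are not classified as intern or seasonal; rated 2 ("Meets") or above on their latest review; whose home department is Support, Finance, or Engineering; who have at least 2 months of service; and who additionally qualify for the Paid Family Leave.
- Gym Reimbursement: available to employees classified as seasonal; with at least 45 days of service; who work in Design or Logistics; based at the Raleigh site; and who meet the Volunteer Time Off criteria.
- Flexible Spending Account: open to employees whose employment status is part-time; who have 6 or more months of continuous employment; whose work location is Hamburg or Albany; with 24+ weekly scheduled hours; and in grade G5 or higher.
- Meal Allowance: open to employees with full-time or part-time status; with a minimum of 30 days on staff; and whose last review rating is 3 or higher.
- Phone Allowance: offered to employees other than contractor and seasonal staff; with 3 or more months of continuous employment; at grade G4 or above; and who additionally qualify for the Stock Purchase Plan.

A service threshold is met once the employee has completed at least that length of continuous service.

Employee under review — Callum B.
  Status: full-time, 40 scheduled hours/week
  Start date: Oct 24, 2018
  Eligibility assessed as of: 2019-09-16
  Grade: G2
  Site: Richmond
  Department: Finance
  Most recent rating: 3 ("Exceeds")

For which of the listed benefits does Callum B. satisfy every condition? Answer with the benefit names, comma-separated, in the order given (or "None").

Service from Oct 24, 2018 to 2019-09-16: 327 days.
Volunteer Time Off — service 327 days ≥ 26 weeks (≈182 days) ✓; site Richmond ✓; dept Finance ✗ → not eligible.
Paid Family Leave — status full-time ✗ (requires part-time or temporary) → not eligible.
Stock Purchase Plan — service 327 days ≥ 180 days ✓; rating 3 ≥ 2 ✓; site Richmond ✗ (not Cork) → not eligible.
Wellness Stipend — status full-time ✓ (not excluded); service 327 days ≥ 30 days ✓; dept Finance ✗ → not eligible.
Employer Retirement Match — status full-time ✓ (not excluded); rating 3 ≥ 2 ✓; dept Finance ✓; service 327 days ≥ 2 months (≈60 days) ✓; not eligible for Paid Family Leave ✗ → not eligible.
Gym Reimbursement — status full-time ✗ (requires seasonal) → not eligible.
Flexible Spending Account — status full-time ✗ (requires part-time) → not eligible.
Meal Allowance — status full-time ✓; service 327 days ≥ 30 days ✓; rating 3 ≥ 3 ✓ → eligible.
Phone Allowance — status full-time ✓ (not excluded); service 327 days ≥ 3 months (≈90 days) ✓; grade G2 < G4 ✗ → not eligible.

Meal Allowance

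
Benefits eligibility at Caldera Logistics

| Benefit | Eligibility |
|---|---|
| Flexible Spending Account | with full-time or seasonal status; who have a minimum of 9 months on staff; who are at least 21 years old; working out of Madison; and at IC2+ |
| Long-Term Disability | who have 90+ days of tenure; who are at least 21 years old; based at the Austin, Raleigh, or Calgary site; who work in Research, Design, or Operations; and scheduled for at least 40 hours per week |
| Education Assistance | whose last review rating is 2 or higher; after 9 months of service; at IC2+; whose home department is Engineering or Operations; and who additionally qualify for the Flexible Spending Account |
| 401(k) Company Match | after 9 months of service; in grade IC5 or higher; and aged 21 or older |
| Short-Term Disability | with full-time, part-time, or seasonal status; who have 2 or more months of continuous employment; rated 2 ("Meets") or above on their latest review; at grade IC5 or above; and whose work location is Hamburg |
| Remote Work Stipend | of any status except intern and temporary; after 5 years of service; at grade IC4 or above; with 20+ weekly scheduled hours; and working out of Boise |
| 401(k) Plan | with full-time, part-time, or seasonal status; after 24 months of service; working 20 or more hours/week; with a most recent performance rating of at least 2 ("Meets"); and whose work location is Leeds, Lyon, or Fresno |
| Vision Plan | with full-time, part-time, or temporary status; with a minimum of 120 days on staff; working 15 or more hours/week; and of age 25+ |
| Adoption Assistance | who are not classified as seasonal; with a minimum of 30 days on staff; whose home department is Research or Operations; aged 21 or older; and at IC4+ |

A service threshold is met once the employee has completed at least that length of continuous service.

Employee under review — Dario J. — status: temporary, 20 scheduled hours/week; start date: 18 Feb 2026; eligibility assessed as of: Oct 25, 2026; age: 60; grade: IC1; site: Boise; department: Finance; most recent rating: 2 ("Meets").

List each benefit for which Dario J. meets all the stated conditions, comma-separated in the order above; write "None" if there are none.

Vision Plan

Service from 18 Feb 2026 to Oct 25, 2026: 249 days.
Flexible Spending Account — status temporary ✗ (requires full-time or seasonal) → not eligible.
Long-Term Disability — service 249 days ≥ 90 days ✓; age 60 ≥ 21 ✓; site Boise ✗ (not Austin, Raleigh, or Calgary) → not eligible.
Education Assistance — rating 2 ≥ 2 ✓; service 249 days < 9 months (≈270 days) ✗ → not eligible.
401(k) Company Match — service 249 days < 9 months (≈270 days) ✗ → not eligible.
Short-Term Disability — status temporary ✗ (requires full-time, part-time, or seasonal) → not eligible.
Remote Work Stipend — status temporary ✗ (excluded) → not eligible.
401(k) Plan — status temporary ✗ (requires full-time, part-time, or seasonal) → not eligible.
Vision Plan — status temporary ✓; service 249 days ≥ 120 days ✓; 20 hrs/wk ≥ 15 ✓; age 60 ≥ 25 ✓ → eligible.
Adoption Assistance — status temporary ✓ (not excluded); service 249 days ≥ 30 days ✓; dept Finance ✗ → not eligible.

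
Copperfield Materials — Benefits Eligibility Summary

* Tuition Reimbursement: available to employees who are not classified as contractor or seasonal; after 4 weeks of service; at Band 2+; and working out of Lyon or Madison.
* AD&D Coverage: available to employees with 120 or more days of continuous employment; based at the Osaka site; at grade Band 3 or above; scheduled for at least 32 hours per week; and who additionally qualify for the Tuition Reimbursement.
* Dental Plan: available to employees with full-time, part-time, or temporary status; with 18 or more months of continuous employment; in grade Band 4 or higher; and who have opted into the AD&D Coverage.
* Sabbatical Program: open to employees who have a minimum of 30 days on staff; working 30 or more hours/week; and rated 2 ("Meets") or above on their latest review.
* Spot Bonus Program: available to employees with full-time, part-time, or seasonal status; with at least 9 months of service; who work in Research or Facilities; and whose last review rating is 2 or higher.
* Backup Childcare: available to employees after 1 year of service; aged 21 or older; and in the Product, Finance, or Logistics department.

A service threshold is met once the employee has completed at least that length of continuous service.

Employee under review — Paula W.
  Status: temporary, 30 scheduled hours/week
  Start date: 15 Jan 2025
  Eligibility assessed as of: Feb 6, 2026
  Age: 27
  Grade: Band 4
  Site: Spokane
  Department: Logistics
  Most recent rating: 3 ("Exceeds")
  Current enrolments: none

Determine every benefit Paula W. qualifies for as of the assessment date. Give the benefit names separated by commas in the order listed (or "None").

Sabbatical Program, Backup Childcare

Service from 15 Jan 2025 to Feb 6, 2026: 387 days.
Tuition Reimbursement — status temporary ✓ (not excluded); service 387 days ≥ 4 weeks (≈28 days) ✓; grade Band 4 ≥ Band 2 ✓; site Spokane ✗ (not Lyon or Madison) → not eligible.
AD&D Coverage — service 387 days ≥ 120 days ✓; site Spokane ✗ (not Osaka) → not eligible.
Dental Plan — status temporary ✓; service 387 days < 18 months (≈540 days) ✗ → not eligible.
Sabbatical Program — service 387 days ≥ 30 days ✓; 30 hrs/wk ≥ 30 ✓; rating 3 ≥ 2 ✓ → eligible.
Spot Bonus Program — status temporary ✗ (requires full-time, part-time, or seasonal) → not eligible.
Backup Childcare — service 387 days ≥ 1 year (≈365 days) ✓; age 27 ≥ 21 ✓; dept Logistics ✓ → eligible.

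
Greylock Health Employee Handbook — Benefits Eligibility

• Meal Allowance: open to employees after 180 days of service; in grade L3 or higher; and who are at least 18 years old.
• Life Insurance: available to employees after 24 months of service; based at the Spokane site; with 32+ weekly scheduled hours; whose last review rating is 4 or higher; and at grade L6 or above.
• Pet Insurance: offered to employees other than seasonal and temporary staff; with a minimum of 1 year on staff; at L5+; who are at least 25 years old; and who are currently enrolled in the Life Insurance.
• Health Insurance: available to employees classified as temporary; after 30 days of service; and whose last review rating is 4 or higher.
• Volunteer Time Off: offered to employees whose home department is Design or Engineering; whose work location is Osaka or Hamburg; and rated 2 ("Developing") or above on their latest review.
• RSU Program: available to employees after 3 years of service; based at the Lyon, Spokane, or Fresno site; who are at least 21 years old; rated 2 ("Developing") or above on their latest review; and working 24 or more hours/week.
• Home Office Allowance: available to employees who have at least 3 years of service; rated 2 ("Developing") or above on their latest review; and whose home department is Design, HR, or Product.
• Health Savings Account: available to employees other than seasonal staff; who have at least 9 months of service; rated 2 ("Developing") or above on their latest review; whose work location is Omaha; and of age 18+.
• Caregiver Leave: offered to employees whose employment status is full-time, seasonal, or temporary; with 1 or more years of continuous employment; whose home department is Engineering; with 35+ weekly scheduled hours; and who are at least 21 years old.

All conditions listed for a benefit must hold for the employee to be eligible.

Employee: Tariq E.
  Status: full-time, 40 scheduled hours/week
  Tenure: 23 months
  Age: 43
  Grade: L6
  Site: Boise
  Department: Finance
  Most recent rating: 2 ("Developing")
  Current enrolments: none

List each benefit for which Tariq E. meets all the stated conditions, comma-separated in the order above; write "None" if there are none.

Meal Allowance

Meal Allowance — service 23 months ≥ 180 days ✓; grade L6 ≥ L3 ✓; age 43 ≥ 18 ✓ → eligible.
Life Insurance — service 23 months < 24 months ✗ → not eligible.
Pet Insurance — status full-time ✓ (not excluded); service 23 months ≥ 1 year (≈365 days) ✓; grade L6 ≥ L5 ✓; age 43 ≥ 25 ✓; not enrolled in Life Insurance ✗ → not eligible.
Health Insurance — status full-time ✗ (requires temporary) → not eligible.
Volunteer Time Off — dept Finance ✗ → not eligible.
RSU Program — service 23 months < 3 years (≈1095 days) ✗ → not eligible.
Home Office Allowance — service 23 months < 3 years (≈1095 days) ✗ → not eligible.
Health Savings Account — status full-time ✓ (not excluded); service 23 months ≥ 9 months ✓; rating 2 ≥ 2 ✓; site Boise ✗ (not Omaha) → not eligible.
Caregiver Leave — status full-time ✓; service 23 months ≥ 1 year (≈365 days) ✓; dept Finance ✗ → not eligible.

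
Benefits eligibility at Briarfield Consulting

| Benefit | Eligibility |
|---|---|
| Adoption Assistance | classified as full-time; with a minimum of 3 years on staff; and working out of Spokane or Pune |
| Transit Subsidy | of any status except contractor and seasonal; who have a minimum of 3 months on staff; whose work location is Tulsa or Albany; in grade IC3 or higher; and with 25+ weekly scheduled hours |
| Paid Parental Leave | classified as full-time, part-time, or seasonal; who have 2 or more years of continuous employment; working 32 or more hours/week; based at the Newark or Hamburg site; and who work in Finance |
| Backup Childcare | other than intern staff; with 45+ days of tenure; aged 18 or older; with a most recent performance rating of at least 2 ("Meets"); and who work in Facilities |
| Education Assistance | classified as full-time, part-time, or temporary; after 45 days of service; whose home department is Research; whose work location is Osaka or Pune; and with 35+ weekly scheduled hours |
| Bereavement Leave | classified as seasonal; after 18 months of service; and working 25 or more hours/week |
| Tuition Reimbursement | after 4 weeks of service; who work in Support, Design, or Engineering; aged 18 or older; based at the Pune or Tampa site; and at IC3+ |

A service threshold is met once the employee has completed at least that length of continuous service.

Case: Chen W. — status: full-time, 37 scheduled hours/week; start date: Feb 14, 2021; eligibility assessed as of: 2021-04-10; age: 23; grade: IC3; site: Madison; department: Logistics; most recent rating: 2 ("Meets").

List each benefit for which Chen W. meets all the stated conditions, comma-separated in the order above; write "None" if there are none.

Service from Feb 14, 2021 to 2021-04-10: 55 days.
Adoption Assistance — status full-time ✓; service 55 days < 3 years (≈1095 days) ✗ → not eligible.
Transit Subsidy — status full-time ✓ (not excluded); service 55 days < 3 months (≈90 days) ✗ → not eligible.
Paid Parental Leave — status full-time ✓; service 55 days < 2 years (≈730 days) ✗ → not eligible.
Backup Childcare — status full-time ✓ (not excluded); service 55 days ≥ 45 days ✓; age 23 ≥ 18 ✓; rating 2 ≥ 2 ✓; dept Logistics ✗ → not eligible.
Education Assistance — status full-time ✓; service 55 days ≥ 45 days ✓; dept Logistics ✗ → not eligible.
Bereavement Leave — status full-time ✗ (requires seasonal) → not eligible.
Tuition Reimbursement — service 55 days ≥ 4 weeks (≈28 days) ✓; dept Logistics ✗ → not eligible.

None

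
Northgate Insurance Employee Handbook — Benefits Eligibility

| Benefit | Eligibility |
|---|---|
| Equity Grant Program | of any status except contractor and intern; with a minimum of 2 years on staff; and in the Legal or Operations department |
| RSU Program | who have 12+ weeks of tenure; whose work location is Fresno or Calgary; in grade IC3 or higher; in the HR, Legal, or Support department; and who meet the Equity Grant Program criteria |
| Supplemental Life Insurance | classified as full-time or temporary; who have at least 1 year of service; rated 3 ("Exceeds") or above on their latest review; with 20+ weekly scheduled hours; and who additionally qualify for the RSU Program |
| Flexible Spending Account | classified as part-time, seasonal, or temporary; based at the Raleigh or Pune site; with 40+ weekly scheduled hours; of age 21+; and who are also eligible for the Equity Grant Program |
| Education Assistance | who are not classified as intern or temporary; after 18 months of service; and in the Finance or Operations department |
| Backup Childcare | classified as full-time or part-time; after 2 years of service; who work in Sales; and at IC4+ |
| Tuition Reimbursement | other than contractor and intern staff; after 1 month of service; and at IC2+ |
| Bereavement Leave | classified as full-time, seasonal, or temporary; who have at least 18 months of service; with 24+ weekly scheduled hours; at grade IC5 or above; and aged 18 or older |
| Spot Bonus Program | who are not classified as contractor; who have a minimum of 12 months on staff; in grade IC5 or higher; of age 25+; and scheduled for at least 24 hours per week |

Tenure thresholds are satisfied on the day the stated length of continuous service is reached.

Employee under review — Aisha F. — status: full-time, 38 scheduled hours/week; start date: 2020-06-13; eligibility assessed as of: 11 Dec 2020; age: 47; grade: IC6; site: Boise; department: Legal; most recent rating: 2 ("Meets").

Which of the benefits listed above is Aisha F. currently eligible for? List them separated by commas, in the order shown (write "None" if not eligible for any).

Tuition Reimbursement

Service from 2020-06-13 to 11 Dec 2020: 181 days.
Equity Grant Program — status full-time ✓ (not excluded); service 181 days < 2 years (≈730 days) ✗ → not eligible.
RSU Program — service 181 days ≥ 12 weeks (≈84 days) ✓; site Boise ✗ (not Fresno or Calgary) → not eligible.
Supplemental Life Insurance — status full-time ✓; service 181 days < 1 year (≈365 days) ✗ → not eligible.
Flexible Spending Account — status full-time ✗ (requires part-time, seasonal, or temporary) → not eligible.
Education Assistance — status full-time ✓ (not excluded); service 181 days < 18 months (≈540 days) ✗ → not eligible.
Backup Childcare — status full-time ✓; service 181 days < 2 years (≈730 days) ✗ → not eligible.
Tuition Reimbursement — status full-time ✓ (not excluded); service 181 days ≥ 1 month (≈30 days) ✓; grade IC6 ≥ IC2 ✓ → eligible.
Bereavement Leave — status full-time ✓; service 181 days < 18 months (≈540 days) ✗ → not eligible.
Spot Bonus Program — status full-time ✓ (not excluded); service 181 days < 12 months (≈360 days) ✗ → not eligible.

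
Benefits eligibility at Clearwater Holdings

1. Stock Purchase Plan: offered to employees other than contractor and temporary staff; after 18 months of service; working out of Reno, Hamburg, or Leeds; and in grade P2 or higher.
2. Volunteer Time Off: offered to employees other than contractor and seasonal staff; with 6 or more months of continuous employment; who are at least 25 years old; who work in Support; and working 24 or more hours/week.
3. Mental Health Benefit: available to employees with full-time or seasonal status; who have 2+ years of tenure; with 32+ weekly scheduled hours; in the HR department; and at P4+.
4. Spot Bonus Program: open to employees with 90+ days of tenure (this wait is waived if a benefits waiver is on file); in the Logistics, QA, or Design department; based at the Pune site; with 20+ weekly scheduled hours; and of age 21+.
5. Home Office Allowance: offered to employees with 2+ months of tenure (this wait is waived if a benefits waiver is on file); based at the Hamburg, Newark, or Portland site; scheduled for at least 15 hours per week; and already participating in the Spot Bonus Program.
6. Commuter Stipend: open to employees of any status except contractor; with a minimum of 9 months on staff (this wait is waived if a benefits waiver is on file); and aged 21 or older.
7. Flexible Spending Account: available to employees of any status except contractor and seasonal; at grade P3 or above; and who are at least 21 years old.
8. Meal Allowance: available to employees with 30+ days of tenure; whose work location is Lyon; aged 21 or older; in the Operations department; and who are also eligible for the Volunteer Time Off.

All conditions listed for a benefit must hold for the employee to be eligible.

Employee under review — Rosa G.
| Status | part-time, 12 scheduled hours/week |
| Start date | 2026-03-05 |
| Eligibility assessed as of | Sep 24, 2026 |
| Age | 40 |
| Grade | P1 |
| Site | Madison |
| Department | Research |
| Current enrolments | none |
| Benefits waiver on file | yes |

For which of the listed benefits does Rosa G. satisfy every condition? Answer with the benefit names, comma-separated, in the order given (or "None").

Commuter Stipend

Service from 2026-03-05 to Sep 24, 2026: 203 days.
Stock Purchase Plan — status part-time ✓ (not excluded); service 203 days < 18 months (≈540 days) ✗ → not eligible.
Volunteer Time Off — status part-time ✓ (not excluded); service 203 days ≥ 6 months (≈180 days) ✓; age 40 ≥ 25 ✓; dept Research ✗ → not eligible.
Mental Health Benefit — status part-time ✗ (requires full-time or seasonal) → not eligible.
Spot Bonus Program — benefits waiver on file ✓; dept Research ✗ → not eligible.
Home Office Allowance — benefits waiver on file ✓; site Madison ✗ (not Hamburg, Newark, or Portland) → not eligible.
Commuter Stipend — status part-time ✓ (not excluded); benefits waiver on file ✓; age 40 ≥ 21 ✓ → eligible.
Flexible Spending Account — status part-time ✓ (not excluded); grade P1 < P3 ✗ → not eligible.
Meal Allowance — service 203 days ≥ 30 days ✓; site Madison ✗ (not Lyon) → not eligible.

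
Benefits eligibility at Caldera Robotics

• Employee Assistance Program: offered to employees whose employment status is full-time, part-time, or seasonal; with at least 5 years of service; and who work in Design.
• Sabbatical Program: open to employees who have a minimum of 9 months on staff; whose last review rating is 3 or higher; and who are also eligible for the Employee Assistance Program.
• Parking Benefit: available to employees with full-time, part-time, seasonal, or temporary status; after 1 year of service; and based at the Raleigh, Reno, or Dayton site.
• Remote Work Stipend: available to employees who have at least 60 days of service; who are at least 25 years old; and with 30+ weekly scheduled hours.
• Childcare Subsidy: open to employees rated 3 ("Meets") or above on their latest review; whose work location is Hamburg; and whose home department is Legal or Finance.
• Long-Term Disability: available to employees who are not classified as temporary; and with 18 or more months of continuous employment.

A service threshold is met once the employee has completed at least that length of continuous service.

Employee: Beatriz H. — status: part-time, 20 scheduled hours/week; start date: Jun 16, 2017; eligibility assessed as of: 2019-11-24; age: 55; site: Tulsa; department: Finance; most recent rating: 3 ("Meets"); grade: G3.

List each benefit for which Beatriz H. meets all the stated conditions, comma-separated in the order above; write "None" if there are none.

Service from Jun 16, 2017 to 2019-11-24: 891 days.
Employee Assistance Program — status part-time ✓; service 891 days < 5 years (≈1825 days) ✗ → not eligible.
Sabbatical Program — service 891 days ≥ 9 months (≈270 days) ✓; rating 3 ≥ 3 ✓; not eligible for Employee Assistance Program ✗ → not eligible.
Parking Benefit — status part-time ✓; service 891 days ≥ 1 year (≈365 days) ✓; site Tulsa ✗ (not Raleigh, Reno, or Dayton) → not eligible.
Remote Work Stipend — service 891 days ≥ 60 days ✓; age 55 ≥ 25 ✓; 20 hrs/wk < 30 ✗ → not eligible.
Childcare Subsidy — rating 3 ≥ 3 ✓; site Tulsa ✗ (not Hamburg) → not eligible.
Long-Term Disability — status part-time ✓ (not excluded); service 891 days ≥ 18 months (≈540 days) ✓ → eligible.

Long-Term Disability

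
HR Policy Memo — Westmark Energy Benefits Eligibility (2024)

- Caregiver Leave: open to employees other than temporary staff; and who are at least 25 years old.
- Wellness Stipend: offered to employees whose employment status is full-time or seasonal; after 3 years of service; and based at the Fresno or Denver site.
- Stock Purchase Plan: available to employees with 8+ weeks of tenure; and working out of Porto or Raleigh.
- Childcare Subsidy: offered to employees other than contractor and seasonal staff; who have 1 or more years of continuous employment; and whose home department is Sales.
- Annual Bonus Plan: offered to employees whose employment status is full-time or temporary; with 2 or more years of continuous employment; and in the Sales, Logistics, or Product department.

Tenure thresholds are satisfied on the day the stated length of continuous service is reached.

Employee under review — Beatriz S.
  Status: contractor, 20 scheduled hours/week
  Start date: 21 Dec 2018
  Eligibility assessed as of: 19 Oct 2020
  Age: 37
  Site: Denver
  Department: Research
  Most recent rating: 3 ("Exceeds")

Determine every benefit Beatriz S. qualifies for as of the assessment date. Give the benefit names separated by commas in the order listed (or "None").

Service from 21 Dec 2018 to 19 Oct 2020: 668 days.
Caregiver Leave — status contractor ✓ (not excluded); age 37 ≥ 25 ✓ → eligible.
Wellness Stipend — status contractor ✗ (requires full-time or seasonal) → not eligible.
Stock Purchase Plan — service 668 days ≥ 8 weeks (≈56 days) ✓; site Denver ✗ (not Porto or Raleigh) → not eligible.
Childcare Subsidy — status contractor ✗ (excluded) → not eligible.
Annual Bonus Plan — status contractor ✗ (requires full-time or temporary) → not eligible.

Caregiver Leave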